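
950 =950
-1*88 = -88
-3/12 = -1/4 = -0.25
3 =3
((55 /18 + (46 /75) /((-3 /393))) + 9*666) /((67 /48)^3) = 16358516736 /7519075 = 2175.60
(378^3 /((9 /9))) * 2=108020304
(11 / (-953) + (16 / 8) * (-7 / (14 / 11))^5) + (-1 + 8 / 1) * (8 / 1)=-152627891 / 15248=-10009.70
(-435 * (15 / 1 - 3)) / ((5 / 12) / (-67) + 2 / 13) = -54559440 / 1543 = -35359.33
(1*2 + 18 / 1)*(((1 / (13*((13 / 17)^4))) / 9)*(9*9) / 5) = 3006756 / 371293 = 8.10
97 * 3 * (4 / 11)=1164 / 11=105.82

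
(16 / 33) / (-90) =-8 / 1485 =-0.01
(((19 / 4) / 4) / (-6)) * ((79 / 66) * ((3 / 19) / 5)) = -79 / 10560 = -0.01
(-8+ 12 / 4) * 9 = -45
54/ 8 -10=-13/ 4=-3.25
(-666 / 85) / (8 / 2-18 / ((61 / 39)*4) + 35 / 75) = -243756 / 49453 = -4.93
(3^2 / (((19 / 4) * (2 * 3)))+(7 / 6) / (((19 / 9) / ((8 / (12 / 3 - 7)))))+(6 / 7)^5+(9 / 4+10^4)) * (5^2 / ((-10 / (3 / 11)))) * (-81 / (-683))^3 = -101839820596410555 / 8953412304731048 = -11.37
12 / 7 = 1.71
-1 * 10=-10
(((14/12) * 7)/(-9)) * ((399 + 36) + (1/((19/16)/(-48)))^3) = 7350019061/123462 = 59532.64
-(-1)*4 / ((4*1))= 1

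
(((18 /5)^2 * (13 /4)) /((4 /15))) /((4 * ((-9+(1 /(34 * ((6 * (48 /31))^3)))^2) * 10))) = -65119702562686107648 /148420974479661086375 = -0.44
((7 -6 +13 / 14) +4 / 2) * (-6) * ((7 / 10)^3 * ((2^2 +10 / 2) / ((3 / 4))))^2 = -4991679 / 12500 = -399.33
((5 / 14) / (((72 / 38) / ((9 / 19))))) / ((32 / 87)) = 0.24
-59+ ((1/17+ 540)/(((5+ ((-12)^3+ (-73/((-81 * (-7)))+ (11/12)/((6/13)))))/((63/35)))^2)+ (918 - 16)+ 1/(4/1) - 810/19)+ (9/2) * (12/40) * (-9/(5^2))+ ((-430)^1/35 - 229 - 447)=3853415890508203467239/34452472062037237250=111.85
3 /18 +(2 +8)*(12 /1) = 721 /6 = 120.17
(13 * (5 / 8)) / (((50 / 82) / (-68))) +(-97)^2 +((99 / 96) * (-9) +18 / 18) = 1359139 / 160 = 8494.62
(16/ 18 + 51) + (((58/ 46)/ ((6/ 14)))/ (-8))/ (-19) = 1633241/ 31464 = 51.91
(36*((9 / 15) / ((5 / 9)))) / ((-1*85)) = -972 / 2125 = -0.46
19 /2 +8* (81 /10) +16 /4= 783 /10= 78.30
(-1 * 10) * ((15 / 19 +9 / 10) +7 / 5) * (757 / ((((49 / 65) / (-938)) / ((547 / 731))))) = 2117090688830 / 97223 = 21775615.74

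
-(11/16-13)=197/16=12.31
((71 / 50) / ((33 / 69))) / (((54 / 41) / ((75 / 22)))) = 66953 / 8712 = 7.69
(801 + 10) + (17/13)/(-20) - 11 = 799.93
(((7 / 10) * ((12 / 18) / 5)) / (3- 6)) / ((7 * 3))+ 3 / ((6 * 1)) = 673 / 1350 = 0.50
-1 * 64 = -64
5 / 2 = 2.50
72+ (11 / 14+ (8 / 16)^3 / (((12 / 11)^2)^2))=84622423 / 1161216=72.87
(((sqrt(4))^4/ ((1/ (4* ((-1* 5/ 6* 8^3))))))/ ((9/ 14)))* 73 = -83722240/ 27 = -3100823.70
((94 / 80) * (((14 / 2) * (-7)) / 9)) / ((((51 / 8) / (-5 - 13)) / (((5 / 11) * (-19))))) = -87514 / 561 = -156.00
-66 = -66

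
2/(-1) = -2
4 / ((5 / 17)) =68 / 5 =13.60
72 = 72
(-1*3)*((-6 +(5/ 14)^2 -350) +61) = 173385/ 196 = 884.62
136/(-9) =-136/9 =-15.11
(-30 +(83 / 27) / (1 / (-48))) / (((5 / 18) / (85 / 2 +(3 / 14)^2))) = -6662861 / 245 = -27195.35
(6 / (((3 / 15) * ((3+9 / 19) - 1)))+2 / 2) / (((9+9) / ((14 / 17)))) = 0.60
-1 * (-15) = 15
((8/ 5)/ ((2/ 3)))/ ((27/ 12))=16/ 15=1.07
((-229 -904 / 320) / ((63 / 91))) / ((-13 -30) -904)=40183 / 113640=0.35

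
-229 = -229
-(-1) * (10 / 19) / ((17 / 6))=60 / 323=0.19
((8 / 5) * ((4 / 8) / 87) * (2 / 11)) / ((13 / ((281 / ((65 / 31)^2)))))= 2160328 / 262816125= 0.01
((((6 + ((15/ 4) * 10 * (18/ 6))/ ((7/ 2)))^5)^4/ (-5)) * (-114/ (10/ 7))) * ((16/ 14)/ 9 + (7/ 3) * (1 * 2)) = 3250601321087270175687384000000000.00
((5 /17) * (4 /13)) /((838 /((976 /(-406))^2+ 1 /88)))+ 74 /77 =0.96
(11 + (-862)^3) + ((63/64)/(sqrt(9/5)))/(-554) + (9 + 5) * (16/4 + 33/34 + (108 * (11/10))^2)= -272130160182/425-21 * sqrt(5)/35456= -640306259.25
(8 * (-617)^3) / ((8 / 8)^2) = -1879080904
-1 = -1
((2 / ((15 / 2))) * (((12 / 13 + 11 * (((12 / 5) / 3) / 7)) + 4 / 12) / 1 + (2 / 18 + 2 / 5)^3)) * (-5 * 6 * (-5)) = 175604176 / 1658475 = 105.88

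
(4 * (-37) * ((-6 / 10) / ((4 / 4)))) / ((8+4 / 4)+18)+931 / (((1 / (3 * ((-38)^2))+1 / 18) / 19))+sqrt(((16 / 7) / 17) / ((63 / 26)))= 4 * sqrt(442) / 357+2068997656 / 6525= 317088.00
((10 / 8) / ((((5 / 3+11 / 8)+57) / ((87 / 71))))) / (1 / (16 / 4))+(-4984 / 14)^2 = 12966497336 / 102311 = 126736.10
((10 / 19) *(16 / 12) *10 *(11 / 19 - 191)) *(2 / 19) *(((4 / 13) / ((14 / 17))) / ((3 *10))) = -1.75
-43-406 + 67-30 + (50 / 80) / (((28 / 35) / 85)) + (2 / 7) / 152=-1470839 / 4256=-345.59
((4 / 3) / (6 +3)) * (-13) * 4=-208 / 27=-7.70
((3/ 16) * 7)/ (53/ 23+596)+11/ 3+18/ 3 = 236539/ 24464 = 9.67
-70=-70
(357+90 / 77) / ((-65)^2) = 0.08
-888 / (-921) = 296 / 307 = 0.96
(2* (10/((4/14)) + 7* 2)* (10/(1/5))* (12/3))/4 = 4900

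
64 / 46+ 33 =791 / 23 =34.39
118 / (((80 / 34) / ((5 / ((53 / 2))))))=9.46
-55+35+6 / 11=-214 / 11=-19.45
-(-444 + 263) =181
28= 28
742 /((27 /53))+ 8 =39542 /27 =1464.52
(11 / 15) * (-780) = -572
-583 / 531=-1.10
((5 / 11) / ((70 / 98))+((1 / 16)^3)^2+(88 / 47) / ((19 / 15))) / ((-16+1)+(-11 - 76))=-116159854453 / 5603288154112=-0.02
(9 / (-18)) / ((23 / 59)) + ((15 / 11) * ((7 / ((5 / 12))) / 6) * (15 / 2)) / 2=3298 / 253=13.04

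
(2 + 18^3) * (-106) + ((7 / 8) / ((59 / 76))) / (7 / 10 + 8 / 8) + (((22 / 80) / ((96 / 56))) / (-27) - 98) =-8039824736591 / 12998880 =-618501.34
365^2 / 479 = 133225 / 479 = 278.13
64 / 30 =32 / 15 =2.13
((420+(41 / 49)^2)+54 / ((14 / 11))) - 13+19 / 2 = 2207137 / 4802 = 459.63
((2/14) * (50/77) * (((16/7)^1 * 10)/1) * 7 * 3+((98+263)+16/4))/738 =220735/397782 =0.55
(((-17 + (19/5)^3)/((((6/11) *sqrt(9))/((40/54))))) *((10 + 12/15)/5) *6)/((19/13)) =1805232/11875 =152.02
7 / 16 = 0.44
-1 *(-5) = 5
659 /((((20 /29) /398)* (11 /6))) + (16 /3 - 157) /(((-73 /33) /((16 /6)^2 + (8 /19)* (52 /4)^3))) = 186300714961 /686565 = 271351.90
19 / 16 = 1.19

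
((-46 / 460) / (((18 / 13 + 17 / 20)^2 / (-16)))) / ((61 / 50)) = 5408000 / 20591221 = 0.26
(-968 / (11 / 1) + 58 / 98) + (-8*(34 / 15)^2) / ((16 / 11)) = -1275217 / 11025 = -115.67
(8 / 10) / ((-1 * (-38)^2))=-1 / 1805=-0.00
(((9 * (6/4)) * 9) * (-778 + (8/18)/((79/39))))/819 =-829503/7189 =-115.39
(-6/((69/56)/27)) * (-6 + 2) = 12096/23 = 525.91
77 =77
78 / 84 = 13 / 14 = 0.93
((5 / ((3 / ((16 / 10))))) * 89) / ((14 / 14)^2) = 237.33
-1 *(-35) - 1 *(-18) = 53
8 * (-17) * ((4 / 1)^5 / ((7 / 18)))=-2506752 / 7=-358107.43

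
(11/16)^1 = 11/16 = 0.69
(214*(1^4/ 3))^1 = 214/ 3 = 71.33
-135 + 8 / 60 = -2023 / 15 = -134.87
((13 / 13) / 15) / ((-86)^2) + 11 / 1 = 11.00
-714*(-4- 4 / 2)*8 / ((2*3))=5712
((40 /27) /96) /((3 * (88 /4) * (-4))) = -5 /85536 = -0.00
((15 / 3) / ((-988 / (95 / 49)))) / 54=-0.00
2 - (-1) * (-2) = 0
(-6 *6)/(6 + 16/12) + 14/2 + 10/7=271/77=3.52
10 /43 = 0.23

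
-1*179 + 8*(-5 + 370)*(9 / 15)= 1573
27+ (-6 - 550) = -529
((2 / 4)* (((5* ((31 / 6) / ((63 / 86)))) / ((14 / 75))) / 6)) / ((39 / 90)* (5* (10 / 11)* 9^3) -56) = 42625 / 3736152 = 0.01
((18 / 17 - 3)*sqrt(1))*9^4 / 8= -216513 / 136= -1592.01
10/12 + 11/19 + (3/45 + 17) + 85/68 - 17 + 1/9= 9713/3420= 2.84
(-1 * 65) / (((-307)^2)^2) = -65 / 8882874001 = -0.00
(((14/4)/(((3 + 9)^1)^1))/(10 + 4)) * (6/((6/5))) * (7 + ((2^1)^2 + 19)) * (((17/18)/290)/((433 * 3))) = 0.00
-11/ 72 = -0.15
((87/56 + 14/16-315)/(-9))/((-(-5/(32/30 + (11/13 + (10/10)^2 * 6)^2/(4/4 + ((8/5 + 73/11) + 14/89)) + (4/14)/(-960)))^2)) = -3419084315941282445491603/67110156824391888480000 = -50.95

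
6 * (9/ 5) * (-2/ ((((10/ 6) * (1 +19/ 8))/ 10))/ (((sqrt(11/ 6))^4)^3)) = -8957952/ 8857805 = -1.01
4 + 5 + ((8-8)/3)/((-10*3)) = 9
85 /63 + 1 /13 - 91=-73361 /819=-89.57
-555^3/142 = -170953875/142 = -1203900.53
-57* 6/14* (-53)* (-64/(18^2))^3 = -4124672/413343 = -9.98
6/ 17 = 0.35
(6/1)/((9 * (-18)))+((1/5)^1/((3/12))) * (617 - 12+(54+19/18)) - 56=63721/135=472.01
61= 61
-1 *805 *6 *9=-43470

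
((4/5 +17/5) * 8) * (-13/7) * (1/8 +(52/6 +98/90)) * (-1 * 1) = 46241/75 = 616.55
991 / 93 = 10.66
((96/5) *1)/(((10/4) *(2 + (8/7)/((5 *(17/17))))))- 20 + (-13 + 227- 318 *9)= -173196/65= -2664.55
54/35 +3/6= 2.04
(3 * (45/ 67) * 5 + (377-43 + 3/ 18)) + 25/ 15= 139055/ 402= 345.91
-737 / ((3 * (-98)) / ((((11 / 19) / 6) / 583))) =737 / 1776348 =0.00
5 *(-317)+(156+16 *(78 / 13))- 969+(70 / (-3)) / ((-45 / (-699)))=-23980 / 9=-2664.44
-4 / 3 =-1.33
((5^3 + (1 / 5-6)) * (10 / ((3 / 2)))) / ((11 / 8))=577.94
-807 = -807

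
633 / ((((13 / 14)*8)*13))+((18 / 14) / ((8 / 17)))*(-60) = -744693 / 4732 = -157.37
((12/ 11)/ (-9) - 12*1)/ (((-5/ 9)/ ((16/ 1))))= 3840/ 11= 349.09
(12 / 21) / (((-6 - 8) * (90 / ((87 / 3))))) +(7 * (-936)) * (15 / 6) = -36117929 / 2205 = -16380.01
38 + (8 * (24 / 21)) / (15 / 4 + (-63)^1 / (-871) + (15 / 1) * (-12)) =163048622 / 4296621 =37.95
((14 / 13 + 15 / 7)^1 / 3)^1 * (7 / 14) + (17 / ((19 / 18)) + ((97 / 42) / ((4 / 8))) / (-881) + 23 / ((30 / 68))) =1047538087 / 15232490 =68.77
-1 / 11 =-0.09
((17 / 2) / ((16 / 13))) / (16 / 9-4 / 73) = 145197 / 36224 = 4.01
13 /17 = 0.76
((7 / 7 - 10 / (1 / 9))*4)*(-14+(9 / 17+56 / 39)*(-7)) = 6551468 / 663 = 9881.55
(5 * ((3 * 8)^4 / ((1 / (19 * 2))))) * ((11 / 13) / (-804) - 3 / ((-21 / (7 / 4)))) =13668618240 / 871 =15693017.50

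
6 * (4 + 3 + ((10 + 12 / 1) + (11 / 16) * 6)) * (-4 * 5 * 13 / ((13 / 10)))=-39750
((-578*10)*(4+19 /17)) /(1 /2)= -59160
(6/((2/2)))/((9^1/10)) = 20/3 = 6.67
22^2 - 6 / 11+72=6110 / 11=555.45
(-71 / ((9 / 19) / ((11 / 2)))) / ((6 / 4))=-14839 / 27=-549.59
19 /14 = 1.36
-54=-54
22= 22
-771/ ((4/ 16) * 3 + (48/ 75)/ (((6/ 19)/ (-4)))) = 231300/ 2207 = 104.80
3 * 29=87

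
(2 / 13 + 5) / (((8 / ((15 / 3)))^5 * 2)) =209375 / 851968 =0.25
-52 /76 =-13 /19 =-0.68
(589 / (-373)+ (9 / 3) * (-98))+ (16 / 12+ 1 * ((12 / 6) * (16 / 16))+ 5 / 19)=-6207842 / 21261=-291.98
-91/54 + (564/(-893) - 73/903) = -740443/308826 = -2.40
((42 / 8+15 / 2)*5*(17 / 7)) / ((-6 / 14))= -1445 / 4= -361.25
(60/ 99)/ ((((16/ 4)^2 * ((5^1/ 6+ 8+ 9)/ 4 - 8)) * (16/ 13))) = -13/ 1496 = -0.01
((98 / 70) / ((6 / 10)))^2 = 49 / 9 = 5.44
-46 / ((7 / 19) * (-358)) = 437 / 1253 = 0.35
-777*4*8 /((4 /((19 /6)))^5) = -641309641 /82944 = -7731.84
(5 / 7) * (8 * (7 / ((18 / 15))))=100 / 3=33.33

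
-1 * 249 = -249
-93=-93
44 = 44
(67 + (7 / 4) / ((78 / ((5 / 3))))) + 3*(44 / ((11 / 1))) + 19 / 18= 24989 / 312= 80.09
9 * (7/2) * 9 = 567/2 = 283.50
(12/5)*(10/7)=24/7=3.43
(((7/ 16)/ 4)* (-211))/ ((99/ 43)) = -63511/ 6336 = -10.02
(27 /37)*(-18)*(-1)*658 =319788 /37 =8642.92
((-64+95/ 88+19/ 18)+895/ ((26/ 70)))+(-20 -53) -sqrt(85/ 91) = 23420831/ 10296 -sqrt(7735)/ 91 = 2273.78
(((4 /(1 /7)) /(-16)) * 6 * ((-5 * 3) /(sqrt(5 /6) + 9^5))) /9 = 885735 /2988672343- 5 * sqrt(30) /5977344686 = 0.00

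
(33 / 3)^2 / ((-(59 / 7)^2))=-1.70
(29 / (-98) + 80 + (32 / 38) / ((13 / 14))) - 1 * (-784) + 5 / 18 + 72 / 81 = 865.78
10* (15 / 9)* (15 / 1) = 250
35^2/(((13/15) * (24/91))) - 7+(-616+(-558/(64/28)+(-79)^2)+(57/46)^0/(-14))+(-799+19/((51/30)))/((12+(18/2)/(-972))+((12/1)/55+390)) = 249056631457/23208604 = 10731.22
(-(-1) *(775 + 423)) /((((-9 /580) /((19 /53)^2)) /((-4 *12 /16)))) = 250837240 /8427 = 29765.90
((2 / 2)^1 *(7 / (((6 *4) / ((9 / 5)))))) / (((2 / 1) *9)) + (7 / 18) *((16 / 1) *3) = 4487 / 240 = 18.70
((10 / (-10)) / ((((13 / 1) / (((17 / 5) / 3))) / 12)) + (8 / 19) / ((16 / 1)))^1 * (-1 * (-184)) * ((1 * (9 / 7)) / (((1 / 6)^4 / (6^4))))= -405231791.66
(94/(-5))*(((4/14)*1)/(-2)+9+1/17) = -99734/595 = -167.62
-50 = -50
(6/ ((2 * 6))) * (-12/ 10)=-3/ 5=-0.60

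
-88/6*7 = -308/3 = -102.67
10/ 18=5/ 9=0.56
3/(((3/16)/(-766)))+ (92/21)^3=-112724128/9261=-12171.92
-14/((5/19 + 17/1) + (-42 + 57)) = -266/613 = -0.43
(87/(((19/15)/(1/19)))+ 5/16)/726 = 22685/4193376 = 0.01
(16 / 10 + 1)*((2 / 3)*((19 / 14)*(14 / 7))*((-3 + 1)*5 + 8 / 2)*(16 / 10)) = -7904 / 175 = -45.17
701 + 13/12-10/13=109405/156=701.31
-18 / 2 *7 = -63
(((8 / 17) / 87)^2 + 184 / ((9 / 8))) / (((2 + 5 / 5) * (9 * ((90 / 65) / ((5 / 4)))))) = 968955520 / 177182721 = 5.47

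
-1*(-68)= 68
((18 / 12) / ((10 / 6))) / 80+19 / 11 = 15299 / 8800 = 1.74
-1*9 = -9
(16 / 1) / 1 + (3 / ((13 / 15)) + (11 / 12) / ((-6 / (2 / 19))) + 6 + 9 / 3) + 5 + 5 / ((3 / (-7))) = 193657 / 8892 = 21.78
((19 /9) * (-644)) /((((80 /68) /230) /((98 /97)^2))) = -22974093352 /84681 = -271301.63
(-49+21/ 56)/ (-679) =0.07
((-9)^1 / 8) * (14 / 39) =-21 / 52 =-0.40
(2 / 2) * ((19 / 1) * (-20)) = -380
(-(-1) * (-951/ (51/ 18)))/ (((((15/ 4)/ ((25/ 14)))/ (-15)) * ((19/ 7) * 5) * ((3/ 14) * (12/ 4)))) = 88760/ 323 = 274.80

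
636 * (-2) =-1272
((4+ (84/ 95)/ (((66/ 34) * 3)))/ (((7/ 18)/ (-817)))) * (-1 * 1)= 3358128/ 385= 8722.41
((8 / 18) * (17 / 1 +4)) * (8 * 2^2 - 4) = 784 / 3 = 261.33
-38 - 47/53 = -2061/53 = -38.89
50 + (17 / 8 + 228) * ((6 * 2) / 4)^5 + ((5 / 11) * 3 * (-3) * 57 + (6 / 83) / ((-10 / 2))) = 2035521767 / 36520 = 55737.18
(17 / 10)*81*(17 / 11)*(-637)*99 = -134203797 / 10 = -13420379.70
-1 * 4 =-4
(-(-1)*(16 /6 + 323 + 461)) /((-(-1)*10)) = 236 /3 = 78.67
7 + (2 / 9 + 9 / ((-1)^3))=-16 / 9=-1.78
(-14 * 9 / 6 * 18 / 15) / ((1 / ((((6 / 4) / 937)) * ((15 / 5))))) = -567 / 4685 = -0.12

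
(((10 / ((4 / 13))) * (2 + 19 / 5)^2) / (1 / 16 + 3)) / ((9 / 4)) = 349856 / 2205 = 158.66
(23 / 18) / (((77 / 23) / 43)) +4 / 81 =205339 / 12474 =16.46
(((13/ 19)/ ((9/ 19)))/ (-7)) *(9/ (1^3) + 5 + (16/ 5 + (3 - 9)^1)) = -104/ 45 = -2.31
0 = 0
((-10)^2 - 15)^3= 614125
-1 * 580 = -580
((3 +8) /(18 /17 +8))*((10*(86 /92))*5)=18275 /322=56.75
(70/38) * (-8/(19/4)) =-1120/361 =-3.10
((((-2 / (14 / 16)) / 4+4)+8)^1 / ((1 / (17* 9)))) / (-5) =-2448 / 7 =-349.71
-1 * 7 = -7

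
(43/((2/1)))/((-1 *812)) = -43/1624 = -0.03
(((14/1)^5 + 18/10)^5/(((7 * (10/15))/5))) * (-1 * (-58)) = 12234252336847885232359694684408463/4375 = 2796400534136659481682216000000.00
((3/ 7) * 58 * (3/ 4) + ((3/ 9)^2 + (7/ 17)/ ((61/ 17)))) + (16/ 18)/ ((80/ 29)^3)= 516801567/ 27328000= 18.91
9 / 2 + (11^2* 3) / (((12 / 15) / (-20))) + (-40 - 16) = -18253 / 2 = -9126.50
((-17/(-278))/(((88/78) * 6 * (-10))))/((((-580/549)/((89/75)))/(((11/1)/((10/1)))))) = 0.00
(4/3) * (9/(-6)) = -2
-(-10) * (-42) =-420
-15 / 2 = -7.50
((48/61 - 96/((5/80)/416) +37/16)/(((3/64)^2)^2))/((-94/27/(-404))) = -132094136472829952/8601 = -15357997497131.72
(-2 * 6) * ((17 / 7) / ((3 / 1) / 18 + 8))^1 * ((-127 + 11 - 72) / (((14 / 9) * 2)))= 517752 / 2401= 215.64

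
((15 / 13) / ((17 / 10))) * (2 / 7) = 300 / 1547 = 0.19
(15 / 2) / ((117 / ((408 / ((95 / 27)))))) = 1836 / 247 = 7.43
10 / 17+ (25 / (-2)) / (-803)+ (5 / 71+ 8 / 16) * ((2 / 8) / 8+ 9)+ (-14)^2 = 12514918403 / 62030144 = 201.76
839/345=2.43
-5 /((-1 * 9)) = 5 /9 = 0.56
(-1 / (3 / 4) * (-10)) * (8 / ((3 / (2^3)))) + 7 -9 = 2542 / 9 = 282.44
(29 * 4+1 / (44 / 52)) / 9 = 1289 / 99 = 13.02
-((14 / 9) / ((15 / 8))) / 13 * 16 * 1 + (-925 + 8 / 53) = -925.87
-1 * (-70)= 70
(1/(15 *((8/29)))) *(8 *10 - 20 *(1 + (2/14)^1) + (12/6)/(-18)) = 104197/7560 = 13.78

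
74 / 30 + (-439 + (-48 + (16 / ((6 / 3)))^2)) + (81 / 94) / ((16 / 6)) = -4739971 / 11280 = -420.21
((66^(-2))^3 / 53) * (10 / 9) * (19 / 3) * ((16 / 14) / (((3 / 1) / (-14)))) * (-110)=475 / 504024726447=0.00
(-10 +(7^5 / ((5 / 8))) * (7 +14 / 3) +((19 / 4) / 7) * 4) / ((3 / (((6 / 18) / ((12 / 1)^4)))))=6588191 / 3919104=1.68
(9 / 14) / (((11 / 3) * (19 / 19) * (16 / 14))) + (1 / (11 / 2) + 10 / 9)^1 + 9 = 16547 / 1584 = 10.45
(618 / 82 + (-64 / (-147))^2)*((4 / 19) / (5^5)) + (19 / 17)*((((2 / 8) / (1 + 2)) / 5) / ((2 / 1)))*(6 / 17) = 231548576633 / 60810697237500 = 0.00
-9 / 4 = -2.25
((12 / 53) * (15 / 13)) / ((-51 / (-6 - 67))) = 4380 / 11713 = 0.37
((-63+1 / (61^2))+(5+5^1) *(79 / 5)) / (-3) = -117832 / 3721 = -31.67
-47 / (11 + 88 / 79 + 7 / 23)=-85399 / 22564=-3.78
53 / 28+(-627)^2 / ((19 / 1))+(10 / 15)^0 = 579429 / 28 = 20693.89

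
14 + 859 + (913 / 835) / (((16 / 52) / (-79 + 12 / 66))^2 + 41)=3796845310274868 / 4349059939195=873.03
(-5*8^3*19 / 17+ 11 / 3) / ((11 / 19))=-2768927 / 561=-4935.70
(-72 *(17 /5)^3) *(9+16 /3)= -5070216 /125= -40561.73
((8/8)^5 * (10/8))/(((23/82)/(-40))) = -4100/23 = -178.26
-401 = -401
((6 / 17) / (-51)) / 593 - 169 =-28962715 / 171377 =-169.00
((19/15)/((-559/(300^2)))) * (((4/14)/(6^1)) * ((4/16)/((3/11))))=-104500/11739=-8.90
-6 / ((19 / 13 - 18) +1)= 39 / 101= 0.39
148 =148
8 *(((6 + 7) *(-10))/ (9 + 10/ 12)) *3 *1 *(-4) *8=599040/ 59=10153.22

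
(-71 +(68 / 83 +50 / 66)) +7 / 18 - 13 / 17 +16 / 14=-134267041 / 1955646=-68.66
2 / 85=0.02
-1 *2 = -2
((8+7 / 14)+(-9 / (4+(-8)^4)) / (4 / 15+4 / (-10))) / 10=13967 / 16400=0.85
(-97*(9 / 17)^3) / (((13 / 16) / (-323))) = 21496752 / 3757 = 5721.79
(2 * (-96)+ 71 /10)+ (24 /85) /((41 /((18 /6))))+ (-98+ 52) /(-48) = -183.92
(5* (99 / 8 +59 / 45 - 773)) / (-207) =273353 / 14904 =18.34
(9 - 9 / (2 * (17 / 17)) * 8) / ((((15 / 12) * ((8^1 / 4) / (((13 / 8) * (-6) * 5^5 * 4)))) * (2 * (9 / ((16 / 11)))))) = 1170000 / 11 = 106363.64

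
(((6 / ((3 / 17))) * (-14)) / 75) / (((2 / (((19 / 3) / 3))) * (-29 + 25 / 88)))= 2992 / 12825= 0.23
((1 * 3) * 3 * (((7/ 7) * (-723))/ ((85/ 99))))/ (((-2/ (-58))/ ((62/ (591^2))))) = -128695446/ 3298765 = -39.01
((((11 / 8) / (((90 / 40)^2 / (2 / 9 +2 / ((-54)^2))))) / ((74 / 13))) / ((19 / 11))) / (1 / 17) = 8690825 / 83022894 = 0.10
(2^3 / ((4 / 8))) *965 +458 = 15898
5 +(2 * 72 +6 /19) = 2837 /19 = 149.32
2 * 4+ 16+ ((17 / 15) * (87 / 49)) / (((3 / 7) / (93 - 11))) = 42946 / 105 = 409.01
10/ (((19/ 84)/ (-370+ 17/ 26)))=-4033260/ 247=-16328.99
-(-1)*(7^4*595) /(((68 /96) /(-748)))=-1508596320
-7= -7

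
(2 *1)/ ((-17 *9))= -2/ 153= -0.01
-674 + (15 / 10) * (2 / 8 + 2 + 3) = -5329 / 8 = -666.12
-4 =-4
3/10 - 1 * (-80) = 803/10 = 80.30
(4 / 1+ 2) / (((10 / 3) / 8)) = 72 / 5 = 14.40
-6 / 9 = -2 / 3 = -0.67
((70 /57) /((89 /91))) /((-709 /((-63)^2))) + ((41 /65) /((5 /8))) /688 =-235499748821 /33509786050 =-7.03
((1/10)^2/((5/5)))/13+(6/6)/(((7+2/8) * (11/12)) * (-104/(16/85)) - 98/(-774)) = 29371087/59111373100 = 0.00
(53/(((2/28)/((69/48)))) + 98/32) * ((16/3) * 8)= 45640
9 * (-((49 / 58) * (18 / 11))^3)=-771895089 / 32461759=-23.78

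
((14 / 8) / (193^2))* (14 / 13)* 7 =343 / 968474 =0.00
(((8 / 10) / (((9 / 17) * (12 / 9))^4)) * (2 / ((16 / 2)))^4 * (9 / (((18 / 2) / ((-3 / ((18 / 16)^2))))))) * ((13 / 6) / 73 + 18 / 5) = -663908429 / 6130598400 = -0.11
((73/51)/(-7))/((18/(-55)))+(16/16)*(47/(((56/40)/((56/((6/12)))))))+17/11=3762.17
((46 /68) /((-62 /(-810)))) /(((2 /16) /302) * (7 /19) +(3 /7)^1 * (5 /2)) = 1496585160 /181461383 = 8.25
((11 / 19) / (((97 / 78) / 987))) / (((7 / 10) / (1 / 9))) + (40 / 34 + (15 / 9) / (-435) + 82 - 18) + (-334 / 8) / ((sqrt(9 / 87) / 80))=1129363693 / 8177391 - 3340 * sqrt(87) / 3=-10246.37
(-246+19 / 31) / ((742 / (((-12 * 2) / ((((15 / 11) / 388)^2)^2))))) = 10096504672400841728 / 194079375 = 52022553516.57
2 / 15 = 0.13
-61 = -61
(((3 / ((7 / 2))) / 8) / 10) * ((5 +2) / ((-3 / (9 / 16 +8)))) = -137 / 640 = -0.21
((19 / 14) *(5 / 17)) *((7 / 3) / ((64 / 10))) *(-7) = -3325 / 3264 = -1.02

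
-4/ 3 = -1.33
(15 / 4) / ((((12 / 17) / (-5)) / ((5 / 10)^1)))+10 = -105 / 32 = -3.28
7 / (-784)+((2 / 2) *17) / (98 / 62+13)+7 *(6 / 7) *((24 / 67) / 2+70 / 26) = 202669989 / 11023376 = 18.39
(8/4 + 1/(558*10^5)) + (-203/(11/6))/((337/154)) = -913892399663/18804600000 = -48.60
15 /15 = 1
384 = 384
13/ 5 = 2.60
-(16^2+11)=-267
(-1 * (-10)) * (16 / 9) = 160 / 9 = 17.78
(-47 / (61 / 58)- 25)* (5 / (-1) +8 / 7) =114777 / 427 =268.80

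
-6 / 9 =-2 / 3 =-0.67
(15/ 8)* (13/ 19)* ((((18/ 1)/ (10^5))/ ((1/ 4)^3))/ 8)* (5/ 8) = 351/ 304000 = 0.00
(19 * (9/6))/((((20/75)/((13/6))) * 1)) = 3705/16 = 231.56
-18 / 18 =-1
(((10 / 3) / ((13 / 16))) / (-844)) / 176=-5 / 181038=-0.00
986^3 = 958585256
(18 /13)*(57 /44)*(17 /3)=10.16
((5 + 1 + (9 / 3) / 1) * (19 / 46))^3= 51.37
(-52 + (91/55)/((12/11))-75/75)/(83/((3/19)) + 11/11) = -3089/31600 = -0.10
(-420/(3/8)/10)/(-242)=56/121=0.46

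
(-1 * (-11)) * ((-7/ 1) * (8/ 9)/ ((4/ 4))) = -616/ 9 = -68.44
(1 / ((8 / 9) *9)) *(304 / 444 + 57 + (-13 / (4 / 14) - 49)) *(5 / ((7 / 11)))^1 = -449515 / 12432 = -36.16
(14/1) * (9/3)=42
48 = 48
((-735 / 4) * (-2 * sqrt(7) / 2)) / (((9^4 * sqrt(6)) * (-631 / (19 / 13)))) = -4655 * sqrt(42) / 430559064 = -0.00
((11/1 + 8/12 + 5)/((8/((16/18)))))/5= 10/27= 0.37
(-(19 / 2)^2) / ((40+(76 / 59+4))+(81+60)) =-21299 / 43964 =-0.48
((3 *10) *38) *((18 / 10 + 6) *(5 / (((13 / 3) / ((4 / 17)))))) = 41040 / 17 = 2414.12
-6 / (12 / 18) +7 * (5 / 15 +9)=169 / 3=56.33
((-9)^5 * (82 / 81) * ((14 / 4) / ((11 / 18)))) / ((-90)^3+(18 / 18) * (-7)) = 3766014 / 8019077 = 0.47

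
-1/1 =-1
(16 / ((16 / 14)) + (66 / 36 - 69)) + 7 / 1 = -277 / 6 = -46.17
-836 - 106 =-942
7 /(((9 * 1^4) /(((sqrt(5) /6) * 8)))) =28 * sqrt(5) /27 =2.32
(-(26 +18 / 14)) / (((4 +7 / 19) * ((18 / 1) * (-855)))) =191 / 470610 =0.00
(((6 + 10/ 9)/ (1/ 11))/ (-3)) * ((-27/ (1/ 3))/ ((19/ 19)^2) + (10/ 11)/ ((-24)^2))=513206/ 243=2111.96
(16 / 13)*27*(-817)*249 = -87883056 / 13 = -6760235.08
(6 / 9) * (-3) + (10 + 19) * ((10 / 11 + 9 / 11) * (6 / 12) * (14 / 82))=2053 / 902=2.28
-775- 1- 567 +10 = -1333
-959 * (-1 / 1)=959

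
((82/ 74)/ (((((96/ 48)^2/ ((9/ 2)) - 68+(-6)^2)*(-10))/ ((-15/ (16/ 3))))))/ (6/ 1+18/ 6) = -369/ 331520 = -0.00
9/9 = 1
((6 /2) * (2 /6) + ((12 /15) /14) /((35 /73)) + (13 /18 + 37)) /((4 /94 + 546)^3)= 88919519819 /372719087006515200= 0.00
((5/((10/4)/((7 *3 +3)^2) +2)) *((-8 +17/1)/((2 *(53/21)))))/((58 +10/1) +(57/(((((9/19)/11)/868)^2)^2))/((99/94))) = 535692528/1076025643443434919952836463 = 0.00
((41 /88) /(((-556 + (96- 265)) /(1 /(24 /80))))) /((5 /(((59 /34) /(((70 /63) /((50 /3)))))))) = -2419 /216920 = -0.01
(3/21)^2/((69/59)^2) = 3481/233289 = 0.01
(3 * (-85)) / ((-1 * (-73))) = -255 / 73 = -3.49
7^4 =2401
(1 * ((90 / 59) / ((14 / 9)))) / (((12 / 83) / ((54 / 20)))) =60507 / 3304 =18.31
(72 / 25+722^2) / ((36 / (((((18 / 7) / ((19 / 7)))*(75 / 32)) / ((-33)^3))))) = -3258043 / 3641616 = -0.89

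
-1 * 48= -48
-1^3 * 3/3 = -1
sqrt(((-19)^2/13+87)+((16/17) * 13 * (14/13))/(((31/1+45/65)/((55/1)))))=2 * sqrt(17829188039)/22763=11.73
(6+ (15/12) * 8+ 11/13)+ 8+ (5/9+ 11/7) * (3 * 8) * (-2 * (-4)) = 118271/273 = 433.23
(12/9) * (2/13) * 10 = 80/39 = 2.05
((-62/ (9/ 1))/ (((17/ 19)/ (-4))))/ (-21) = -4712/ 3213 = -1.47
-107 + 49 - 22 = -80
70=70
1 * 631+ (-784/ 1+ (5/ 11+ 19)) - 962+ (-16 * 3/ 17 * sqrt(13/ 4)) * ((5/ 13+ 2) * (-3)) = -12051/ 11+ 2232 * sqrt(13)/ 221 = -1059.13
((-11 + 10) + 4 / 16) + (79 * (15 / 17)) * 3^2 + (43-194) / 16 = 167869 / 272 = 617.17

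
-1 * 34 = -34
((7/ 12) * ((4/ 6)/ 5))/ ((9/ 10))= 0.09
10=10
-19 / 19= -1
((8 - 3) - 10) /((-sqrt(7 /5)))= 5* sqrt(35) /7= 4.23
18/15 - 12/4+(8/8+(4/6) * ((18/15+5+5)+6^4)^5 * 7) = 166989149695311798964/9375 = 17812175967499925.22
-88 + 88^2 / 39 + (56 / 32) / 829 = 110.57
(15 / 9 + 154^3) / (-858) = -4256.72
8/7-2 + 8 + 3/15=257/35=7.34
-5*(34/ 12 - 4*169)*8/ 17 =80780/ 51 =1583.92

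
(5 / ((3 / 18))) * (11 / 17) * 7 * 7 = 16170 / 17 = 951.18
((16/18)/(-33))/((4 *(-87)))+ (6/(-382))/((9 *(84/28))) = -2489/4935249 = -0.00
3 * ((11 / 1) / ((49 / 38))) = 1254 / 49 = 25.59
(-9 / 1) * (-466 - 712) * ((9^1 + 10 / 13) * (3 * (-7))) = -28275534 / 13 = -2175041.08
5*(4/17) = 20/17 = 1.18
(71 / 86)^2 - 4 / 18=30577 / 66564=0.46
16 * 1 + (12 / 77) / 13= 16028 / 1001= 16.01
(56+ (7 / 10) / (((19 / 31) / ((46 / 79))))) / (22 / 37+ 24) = 2247861 / 975650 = 2.30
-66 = -66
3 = 3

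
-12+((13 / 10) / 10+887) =87513 / 100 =875.13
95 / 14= 6.79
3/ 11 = 0.27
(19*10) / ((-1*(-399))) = 0.48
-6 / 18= -1 / 3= -0.33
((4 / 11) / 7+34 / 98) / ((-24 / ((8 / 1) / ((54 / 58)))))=-0.14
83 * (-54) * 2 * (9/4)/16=-20169/16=-1260.56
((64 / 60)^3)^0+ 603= 604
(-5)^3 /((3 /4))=-500 /3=-166.67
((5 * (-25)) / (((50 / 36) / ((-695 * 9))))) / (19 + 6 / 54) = 2533275 / 86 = 29456.69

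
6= 6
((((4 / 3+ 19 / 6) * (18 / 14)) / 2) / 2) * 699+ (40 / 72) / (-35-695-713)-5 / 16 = 1470166801 / 1454544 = 1010.74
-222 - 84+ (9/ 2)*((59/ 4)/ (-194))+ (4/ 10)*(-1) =-2380319/ 7760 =-306.74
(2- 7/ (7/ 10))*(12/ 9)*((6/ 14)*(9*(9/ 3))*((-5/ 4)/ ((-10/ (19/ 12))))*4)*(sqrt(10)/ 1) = -684*sqrt(10)/ 7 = -309.00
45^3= 91125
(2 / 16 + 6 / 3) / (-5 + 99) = 17 / 752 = 0.02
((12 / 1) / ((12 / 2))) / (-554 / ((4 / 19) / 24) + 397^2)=2 / 94453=0.00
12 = 12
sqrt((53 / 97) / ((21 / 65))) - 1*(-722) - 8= sqrt(7017465) / 2037 +714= 715.30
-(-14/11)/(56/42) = 21/22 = 0.95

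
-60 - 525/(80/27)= -3795/16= -237.19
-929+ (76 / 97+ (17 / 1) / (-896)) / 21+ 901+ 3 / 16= -16898531 / 608384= -27.78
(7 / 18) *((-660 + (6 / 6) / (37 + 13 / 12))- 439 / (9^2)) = -172416097 / 666306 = -258.76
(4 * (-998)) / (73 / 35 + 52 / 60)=-1352.13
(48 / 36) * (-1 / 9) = -4 / 27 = -0.15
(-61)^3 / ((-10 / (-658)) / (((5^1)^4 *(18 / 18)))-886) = 9334593625 / 36436749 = 256.19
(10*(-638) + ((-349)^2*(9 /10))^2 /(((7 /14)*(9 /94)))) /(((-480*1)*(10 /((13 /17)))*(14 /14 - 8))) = 81580322248399 /14280000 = 5712907.72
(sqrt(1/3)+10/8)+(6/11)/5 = sqrt(3)/3+299/220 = 1.94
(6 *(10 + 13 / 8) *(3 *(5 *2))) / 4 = 4185 / 8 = 523.12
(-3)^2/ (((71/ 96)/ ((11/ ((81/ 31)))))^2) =119071744/ 408321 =291.61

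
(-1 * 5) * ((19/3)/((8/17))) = -1615/24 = -67.29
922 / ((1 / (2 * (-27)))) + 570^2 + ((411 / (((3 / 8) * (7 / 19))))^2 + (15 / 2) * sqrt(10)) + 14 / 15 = 15 * sqrt(10) / 2 + 6706792646 / 735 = 9124911.67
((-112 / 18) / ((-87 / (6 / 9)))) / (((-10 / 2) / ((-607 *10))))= 135968 / 2349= 57.88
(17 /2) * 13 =110.50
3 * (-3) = -9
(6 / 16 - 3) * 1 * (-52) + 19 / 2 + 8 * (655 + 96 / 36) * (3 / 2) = 8038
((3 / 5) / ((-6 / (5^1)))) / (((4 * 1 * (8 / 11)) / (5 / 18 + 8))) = -1639 / 1152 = -1.42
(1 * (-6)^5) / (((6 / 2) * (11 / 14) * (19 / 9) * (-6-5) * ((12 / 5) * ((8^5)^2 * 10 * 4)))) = 1701 / 1234266226688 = 0.00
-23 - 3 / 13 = -23.23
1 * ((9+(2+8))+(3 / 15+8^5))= 163936 / 5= 32787.20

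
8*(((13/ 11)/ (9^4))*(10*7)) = 7280/ 72171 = 0.10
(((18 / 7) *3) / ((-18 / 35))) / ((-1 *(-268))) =-15 / 268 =-0.06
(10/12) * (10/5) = 5/3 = 1.67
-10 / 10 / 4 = -1 / 4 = -0.25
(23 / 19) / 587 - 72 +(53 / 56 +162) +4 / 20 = 284642153 / 3122840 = 91.15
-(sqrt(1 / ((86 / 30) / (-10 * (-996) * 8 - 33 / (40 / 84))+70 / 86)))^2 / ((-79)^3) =102697803 / 41215562171387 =0.00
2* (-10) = -20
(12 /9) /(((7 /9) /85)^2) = 15924.49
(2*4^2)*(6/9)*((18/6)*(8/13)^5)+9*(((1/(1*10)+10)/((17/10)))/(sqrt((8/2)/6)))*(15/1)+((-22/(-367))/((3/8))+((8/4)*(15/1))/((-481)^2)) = 3250505585390/559638428817+13635*sqrt(6)/34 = 988.13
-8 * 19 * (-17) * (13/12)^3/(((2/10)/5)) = 17740775/216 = 82133.22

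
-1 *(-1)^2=-1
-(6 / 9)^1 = -2 / 3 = -0.67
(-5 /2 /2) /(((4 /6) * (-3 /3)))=15 /8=1.88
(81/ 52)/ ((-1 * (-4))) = 81/ 208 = 0.39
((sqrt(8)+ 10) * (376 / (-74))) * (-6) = 2256 * sqrt(2) / 37+ 11280 / 37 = 391.09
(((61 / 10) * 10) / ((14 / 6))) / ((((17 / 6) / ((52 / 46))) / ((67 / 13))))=147132 / 2737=53.76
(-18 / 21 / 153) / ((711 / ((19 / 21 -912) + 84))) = 34738 / 5330367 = 0.01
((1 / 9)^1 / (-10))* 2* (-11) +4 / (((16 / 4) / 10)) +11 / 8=4183 / 360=11.62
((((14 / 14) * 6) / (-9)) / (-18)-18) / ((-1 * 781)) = 485 / 21087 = 0.02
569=569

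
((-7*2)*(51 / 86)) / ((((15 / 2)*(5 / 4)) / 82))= -78064 / 1075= -72.62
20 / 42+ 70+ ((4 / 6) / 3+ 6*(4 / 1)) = 5966 / 63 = 94.70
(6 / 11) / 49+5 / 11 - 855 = -854.53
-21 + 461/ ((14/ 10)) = 2158/ 7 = 308.29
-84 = -84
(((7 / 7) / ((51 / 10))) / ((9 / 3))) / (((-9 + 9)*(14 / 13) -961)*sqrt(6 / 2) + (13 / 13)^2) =-4805*sqrt(3) / 211947993 -5 / 211947993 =-0.00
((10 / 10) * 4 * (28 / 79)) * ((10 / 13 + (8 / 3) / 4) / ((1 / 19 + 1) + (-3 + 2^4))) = 119168 / 822627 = 0.14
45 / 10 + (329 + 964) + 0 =2595 / 2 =1297.50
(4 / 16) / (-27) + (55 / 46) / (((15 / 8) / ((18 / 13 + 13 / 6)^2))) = 1124063 / 139932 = 8.03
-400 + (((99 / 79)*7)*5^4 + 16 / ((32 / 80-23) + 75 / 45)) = 63029945 / 12403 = 5081.83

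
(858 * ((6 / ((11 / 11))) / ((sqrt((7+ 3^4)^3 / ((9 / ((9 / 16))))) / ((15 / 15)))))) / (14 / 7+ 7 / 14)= 117 * sqrt(22) / 55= 9.98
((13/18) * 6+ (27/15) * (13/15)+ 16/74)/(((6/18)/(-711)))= -12054294/925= -13031.67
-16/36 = -4/9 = -0.44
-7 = -7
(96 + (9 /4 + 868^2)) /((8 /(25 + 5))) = 45211335 /16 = 2825708.44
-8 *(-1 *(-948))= -7584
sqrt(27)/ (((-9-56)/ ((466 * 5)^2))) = -3257340 * sqrt(3)/ 13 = -433990.64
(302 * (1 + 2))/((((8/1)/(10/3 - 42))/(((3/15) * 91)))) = -398489/5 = -79697.80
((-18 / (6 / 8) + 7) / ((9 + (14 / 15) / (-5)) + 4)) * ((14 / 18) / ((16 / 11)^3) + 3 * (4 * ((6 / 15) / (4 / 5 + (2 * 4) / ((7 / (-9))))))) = 329365225 / 980127744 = 0.34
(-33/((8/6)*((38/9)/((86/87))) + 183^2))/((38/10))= -63855/246286493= -0.00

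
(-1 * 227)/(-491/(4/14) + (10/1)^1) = 454/3417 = 0.13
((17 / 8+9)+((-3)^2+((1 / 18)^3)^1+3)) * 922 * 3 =31086613 / 486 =63964.22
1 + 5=6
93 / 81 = 31 / 27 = 1.15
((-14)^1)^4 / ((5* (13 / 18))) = 691488 / 65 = 10638.28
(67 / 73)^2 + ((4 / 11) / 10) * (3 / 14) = 1744252 / 2051665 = 0.85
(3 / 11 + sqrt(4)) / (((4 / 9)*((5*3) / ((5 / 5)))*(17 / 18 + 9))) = 135 / 3938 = 0.03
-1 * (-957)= 957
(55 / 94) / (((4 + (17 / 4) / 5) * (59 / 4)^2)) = 8800 / 15869879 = 0.00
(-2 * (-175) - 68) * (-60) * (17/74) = -143820/37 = -3887.03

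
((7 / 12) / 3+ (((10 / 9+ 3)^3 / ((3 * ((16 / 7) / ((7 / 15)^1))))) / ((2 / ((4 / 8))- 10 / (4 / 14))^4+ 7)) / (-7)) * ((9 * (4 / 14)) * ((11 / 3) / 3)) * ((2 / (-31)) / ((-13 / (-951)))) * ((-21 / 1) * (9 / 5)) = 328666882011083 / 3014672450400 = 109.02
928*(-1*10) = -9280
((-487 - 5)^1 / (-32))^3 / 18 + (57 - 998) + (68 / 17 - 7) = -759893 / 1024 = -742.08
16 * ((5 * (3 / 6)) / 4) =10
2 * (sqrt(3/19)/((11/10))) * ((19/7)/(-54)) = -10 * sqrt(57)/2079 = -0.04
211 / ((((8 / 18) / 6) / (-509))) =-2899773 / 2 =-1449886.50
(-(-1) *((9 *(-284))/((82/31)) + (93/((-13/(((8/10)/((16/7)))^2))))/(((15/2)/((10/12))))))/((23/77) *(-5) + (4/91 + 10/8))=47593937083/9827700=4842.84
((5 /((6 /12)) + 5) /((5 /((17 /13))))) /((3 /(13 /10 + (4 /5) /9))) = 425 /234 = 1.82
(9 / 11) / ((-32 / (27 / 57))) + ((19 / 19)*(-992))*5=-33172561 / 6688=-4960.01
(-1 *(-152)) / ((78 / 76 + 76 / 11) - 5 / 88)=254144 / 13173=19.29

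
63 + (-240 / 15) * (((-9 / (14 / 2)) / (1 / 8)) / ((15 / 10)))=1209 / 7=172.71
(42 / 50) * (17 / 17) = 21 / 25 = 0.84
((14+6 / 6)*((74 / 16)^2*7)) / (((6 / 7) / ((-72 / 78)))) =-1006215 / 416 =-2418.79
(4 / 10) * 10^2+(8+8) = 56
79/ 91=0.87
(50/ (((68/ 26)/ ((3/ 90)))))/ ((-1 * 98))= -65/ 9996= -0.01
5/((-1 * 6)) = -5/6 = -0.83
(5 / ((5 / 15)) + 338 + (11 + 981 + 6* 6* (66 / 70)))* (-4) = -193052 / 35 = -5515.77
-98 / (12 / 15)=-245 / 2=-122.50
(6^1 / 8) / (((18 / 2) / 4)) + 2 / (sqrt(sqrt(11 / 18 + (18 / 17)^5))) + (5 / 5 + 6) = 34* sqrt(3)* 34^(1 / 4)* 49630651^(3 / 4) / 49630651 + 22 / 3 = 9.03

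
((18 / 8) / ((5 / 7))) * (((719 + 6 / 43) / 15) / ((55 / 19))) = 12338277 / 236500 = 52.17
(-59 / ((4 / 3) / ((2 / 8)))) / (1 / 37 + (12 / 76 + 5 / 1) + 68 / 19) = -124431 / 98576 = -1.26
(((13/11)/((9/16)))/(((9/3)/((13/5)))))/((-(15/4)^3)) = -173056/5011875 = -0.03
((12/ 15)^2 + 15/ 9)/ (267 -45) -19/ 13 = -314101/ 216450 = -1.45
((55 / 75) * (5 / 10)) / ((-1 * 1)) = -0.37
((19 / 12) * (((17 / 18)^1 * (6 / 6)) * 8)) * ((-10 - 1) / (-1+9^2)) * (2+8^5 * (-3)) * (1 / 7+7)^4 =27286484843750 / 64827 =420912348.92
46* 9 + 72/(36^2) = 7453/18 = 414.06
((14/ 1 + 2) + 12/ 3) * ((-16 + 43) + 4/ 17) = 544.71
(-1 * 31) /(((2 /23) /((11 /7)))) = -7843 /14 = -560.21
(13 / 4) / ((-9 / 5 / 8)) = -130 / 9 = -14.44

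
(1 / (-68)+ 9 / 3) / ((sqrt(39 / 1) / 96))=1624* sqrt(39) / 221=45.89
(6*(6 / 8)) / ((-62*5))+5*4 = 12391 / 620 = 19.99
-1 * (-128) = 128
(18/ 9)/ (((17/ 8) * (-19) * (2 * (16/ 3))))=-3/ 646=-0.00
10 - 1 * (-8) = 18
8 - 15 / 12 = 27 / 4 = 6.75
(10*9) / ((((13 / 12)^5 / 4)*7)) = 89579520 / 2599051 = 34.47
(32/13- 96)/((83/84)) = -102144/1079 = -94.67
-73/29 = -2.52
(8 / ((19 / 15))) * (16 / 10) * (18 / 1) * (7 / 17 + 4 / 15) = 199296 / 1615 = 123.40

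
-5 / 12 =-0.42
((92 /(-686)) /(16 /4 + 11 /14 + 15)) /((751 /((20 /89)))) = -1840 /907205747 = -0.00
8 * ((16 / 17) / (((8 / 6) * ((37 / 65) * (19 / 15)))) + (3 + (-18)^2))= 2623.83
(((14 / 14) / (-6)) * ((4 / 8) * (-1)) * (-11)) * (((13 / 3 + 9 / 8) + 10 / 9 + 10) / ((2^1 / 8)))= -13123 / 216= -60.75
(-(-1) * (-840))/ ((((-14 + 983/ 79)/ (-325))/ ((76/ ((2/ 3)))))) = -19988926.83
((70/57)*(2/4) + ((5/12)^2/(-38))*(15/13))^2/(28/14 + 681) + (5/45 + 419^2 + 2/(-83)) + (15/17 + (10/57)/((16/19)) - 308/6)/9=95125848277754833883/541856253699072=175555.51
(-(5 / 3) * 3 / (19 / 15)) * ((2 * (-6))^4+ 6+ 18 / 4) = -3111975 / 38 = -81894.08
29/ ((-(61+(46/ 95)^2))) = -261725/ 552641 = -0.47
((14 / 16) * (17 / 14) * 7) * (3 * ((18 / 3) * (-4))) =-1071 / 2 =-535.50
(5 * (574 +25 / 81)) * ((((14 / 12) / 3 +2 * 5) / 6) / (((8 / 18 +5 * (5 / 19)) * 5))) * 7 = 165282007 / 41796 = 3954.49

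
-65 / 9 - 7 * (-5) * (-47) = -14870 / 9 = -1652.22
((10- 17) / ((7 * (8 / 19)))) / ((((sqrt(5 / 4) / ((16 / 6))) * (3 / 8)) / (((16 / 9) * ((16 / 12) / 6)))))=-9728 * sqrt(5) / 3645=-5.97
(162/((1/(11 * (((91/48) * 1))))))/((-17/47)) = -9340.21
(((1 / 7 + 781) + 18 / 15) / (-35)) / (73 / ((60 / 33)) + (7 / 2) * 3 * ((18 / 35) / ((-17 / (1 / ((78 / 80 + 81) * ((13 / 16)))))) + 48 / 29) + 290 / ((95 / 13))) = -14577706158184 / 63396529032305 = -0.23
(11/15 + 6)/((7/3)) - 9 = -214/35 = -6.11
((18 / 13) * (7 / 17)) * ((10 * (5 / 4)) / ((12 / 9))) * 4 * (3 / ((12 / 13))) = 4725 / 68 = 69.49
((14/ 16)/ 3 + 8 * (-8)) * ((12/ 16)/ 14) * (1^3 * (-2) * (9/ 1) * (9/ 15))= 41283/ 1120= 36.86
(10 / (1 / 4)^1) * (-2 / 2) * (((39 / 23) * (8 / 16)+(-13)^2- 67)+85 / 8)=-104395 / 23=-4538.91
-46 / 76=-23 / 38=-0.61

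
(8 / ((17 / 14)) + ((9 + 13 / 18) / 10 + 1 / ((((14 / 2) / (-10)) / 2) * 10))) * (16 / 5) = 24932 / 1071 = 23.28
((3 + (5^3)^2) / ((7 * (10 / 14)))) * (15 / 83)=46884 / 83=564.87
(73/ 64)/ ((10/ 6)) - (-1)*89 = 28699/ 320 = 89.68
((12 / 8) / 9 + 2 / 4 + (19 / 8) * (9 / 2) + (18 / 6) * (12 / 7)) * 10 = 27715 / 168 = 164.97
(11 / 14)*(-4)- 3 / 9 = -73 / 21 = -3.48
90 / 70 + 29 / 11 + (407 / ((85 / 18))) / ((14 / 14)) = 589772 / 6545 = 90.11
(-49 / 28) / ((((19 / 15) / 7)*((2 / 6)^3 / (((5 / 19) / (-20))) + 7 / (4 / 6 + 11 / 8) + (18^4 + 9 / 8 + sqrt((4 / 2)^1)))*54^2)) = -272215674815 / 8616365552355189606 + 144060*sqrt(2) / 478686975130843867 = -0.00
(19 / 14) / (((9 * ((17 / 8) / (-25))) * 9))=-1900 / 9639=-0.20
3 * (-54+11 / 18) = -961 / 6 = -160.17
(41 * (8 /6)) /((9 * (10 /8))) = 656 /135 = 4.86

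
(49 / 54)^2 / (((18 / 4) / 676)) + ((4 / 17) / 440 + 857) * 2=11273387581 / 6134535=1837.69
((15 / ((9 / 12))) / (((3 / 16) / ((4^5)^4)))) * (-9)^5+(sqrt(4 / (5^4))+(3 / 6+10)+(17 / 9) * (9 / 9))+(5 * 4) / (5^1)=-3116402981210161144589 / 450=-6925339958244802543.53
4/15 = 0.27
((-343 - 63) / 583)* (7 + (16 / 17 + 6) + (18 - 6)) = -179046 / 9911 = -18.07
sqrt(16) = 4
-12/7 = -1.71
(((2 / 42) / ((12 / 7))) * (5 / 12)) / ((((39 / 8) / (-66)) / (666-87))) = -10615 / 117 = -90.73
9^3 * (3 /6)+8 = 745 /2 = 372.50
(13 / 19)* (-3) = -2.05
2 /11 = 0.18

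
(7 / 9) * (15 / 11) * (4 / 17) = 140 / 561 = 0.25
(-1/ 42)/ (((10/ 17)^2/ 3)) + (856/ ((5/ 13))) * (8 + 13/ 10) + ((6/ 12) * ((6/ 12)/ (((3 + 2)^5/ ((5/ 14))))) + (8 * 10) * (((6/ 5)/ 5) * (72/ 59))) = 764098089/ 36875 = 20721.30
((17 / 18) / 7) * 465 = 2635 / 42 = 62.74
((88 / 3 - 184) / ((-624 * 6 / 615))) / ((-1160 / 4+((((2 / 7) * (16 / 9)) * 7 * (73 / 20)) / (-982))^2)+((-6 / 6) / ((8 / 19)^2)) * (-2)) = -0.09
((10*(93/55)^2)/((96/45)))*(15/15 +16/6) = 8649/176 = 49.14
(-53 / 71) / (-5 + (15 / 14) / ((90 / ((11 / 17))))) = 75684 / 506159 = 0.15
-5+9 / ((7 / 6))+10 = 89 / 7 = 12.71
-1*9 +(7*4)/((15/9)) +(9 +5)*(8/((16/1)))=74/5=14.80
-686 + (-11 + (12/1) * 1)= -685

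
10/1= 10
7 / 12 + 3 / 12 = 5 / 6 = 0.83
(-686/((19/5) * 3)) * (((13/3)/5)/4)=-4459/342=-13.04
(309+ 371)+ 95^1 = 775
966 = 966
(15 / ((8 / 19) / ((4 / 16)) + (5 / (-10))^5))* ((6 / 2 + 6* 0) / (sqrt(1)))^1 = 1824 / 67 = 27.22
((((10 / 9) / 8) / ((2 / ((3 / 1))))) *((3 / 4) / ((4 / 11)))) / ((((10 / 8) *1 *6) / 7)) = 77 / 192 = 0.40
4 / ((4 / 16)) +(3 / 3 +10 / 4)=39 / 2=19.50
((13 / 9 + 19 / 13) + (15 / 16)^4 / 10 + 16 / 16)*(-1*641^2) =-25098472360049 / 15335424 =-1636633.74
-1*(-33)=33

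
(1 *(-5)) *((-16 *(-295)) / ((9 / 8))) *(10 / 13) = -16136.75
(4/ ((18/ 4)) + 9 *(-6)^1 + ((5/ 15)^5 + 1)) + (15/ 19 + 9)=-42.32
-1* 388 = -388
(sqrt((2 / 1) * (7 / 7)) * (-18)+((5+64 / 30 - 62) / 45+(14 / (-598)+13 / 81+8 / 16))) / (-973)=704987 / 1178254350+18 * sqrt(2) / 973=0.03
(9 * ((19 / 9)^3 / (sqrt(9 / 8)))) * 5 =68590 * sqrt(2) / 243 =399.18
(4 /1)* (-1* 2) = -8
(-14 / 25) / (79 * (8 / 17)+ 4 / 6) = -357 / 24125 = -0.01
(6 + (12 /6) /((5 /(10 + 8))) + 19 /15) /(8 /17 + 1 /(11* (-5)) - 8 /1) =-40579 /21171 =-1.92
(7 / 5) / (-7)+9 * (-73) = -3286 / 5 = -657.20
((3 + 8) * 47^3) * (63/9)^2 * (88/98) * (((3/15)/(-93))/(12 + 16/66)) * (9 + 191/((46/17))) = -505907779993/720130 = -702522.85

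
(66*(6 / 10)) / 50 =99 / 125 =0.79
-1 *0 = 0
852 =852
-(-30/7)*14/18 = 10/3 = 3.33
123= 123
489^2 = 239121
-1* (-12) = 12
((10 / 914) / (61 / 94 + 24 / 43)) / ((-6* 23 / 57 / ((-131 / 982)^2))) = -3294826195 / 49453590662756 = -0.00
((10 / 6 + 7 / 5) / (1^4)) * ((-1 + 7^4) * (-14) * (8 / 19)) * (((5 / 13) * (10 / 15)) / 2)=-5562.21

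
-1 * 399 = -399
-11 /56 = -0.20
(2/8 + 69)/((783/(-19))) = -5263/3132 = -1.68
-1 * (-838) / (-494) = -419 / 247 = -1.70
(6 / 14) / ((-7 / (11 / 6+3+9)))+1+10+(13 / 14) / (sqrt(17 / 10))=13 * sqrt(170) / 238+995 / 98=10.87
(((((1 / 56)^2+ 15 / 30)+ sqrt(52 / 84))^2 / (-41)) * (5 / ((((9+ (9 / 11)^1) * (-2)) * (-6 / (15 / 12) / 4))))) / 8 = -7053570425 / 12541578706944 -143825 * sqrt(273) / 4665765888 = -0.00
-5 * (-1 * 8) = 40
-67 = -67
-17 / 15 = -1.13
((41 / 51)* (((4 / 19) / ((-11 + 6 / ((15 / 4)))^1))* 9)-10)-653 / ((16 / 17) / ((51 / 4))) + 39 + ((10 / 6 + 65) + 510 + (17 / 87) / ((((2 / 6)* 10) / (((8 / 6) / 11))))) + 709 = -35014619193259 / 4649029440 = -7531.60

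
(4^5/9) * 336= 114688/3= 38229.33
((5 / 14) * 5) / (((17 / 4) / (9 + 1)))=500 / 119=4.20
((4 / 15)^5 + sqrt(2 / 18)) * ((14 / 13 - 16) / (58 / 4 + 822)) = -14087116 / 2359378125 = -0.01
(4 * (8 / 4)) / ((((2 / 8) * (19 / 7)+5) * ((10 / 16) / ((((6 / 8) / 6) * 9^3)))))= 54432 / 265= 205.40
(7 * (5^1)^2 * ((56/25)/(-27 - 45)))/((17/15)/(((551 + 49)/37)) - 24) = 49000/215371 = 0.23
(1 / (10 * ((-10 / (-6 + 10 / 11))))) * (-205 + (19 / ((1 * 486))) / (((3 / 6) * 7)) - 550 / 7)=-964672 / 66825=-14.44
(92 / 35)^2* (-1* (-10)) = 16928 / 245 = 69.09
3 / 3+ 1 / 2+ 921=1845 / 2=922.50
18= 18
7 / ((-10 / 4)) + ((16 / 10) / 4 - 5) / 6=-107 / 30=-3.57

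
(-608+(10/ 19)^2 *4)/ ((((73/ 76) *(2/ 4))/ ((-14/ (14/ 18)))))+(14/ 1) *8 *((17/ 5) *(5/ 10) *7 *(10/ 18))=293181016/ 12483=23486.42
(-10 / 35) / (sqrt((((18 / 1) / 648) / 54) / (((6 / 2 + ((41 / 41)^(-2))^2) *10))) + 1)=-155520 / 544313 + 144 *sqrt(15) / 544313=-0.28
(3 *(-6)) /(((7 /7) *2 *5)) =-9 /5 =-1.80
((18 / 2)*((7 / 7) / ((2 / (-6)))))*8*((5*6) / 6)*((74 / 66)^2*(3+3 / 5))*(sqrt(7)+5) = -37369.90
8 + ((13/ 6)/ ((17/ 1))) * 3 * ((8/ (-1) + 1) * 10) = -319/ 17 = -18.76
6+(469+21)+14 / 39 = 19358 / 39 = 496.36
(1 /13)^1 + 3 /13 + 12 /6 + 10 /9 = 400 /117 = 3.42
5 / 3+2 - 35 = -94 / 3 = -31.33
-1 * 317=-317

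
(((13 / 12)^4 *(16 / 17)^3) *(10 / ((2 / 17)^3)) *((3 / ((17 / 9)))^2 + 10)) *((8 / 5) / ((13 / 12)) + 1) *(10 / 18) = 25602036460 / 210681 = 121520.39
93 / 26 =3.58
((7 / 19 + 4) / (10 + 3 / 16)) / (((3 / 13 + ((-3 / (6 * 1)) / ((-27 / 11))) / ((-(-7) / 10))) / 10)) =8.22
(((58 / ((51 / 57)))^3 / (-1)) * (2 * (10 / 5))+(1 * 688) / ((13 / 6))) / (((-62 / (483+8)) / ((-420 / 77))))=-47052184.63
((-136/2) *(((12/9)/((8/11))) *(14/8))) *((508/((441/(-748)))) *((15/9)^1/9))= 177642520/5103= 34811.39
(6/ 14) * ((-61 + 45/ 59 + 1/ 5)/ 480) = -17711/ 330400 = -0.05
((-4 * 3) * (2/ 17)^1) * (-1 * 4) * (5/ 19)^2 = 2400/ 6137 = 0.39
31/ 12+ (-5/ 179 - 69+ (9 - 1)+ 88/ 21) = -815765/ 15036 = -54.25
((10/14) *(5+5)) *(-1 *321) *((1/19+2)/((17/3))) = -1877850/2261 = -830.54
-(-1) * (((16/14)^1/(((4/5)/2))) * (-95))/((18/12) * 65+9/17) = -64600/23331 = -2.77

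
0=0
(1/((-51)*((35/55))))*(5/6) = -55/2142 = -0.03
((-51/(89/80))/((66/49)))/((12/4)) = -33320/2937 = -11.34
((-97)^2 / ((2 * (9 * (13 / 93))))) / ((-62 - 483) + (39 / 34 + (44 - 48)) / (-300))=-495854300 / 72265739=-6.86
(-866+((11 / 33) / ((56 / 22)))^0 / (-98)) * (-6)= 254607 / 49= 5196.06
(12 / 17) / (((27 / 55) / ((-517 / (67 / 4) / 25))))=-90992 / 51255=-1.78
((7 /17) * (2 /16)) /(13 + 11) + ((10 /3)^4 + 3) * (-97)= -1081005059 /88128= -12266.31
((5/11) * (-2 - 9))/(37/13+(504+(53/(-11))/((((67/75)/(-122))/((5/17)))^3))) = -1056518762585/66084091353631501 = -0.00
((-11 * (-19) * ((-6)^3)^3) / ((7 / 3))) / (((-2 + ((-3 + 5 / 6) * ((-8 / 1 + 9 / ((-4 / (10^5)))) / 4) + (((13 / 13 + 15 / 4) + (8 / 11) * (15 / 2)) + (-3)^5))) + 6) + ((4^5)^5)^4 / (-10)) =4170352158720 / 742405376447653507300386486661617122365257783127650289347210227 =0.00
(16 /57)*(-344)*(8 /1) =-44032 /57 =-772.49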